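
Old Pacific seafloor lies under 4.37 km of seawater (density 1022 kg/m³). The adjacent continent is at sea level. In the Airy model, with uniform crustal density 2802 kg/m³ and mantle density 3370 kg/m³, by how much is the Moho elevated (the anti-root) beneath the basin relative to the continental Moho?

13.7 km

Balancing pressure at the compensation depth: replacing crust with seawater at the top is compensated by replacing crust with mantle at the base: d (ρ_c − ρ_w) = a (ρ_m − ρ_c).
a = d (ρ_c − ρ_w)/(ρ_m − ρ_c) = 4.37 km × 1780/568 = 13.7 km.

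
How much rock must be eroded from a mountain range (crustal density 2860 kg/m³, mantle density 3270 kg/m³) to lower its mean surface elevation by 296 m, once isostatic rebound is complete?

2360 m

Net drop Δ = e − u = e − e ρ_c/ρ_m = e (ρ_m − ρ_c)/ρ_m.
e = Δ ρ_m/(ρ_m − ρ_c) = 296 m × 3270/410 = 2360 m.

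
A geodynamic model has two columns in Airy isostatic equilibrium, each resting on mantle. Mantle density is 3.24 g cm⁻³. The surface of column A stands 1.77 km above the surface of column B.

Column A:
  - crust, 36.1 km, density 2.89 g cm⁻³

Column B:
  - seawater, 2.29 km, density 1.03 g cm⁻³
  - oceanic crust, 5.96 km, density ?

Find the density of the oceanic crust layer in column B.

Take the compensation level at the base of the deeper column (depth z_c below the surface of column A) and equate Σ ρ_i t_i down to z_c; mantle fills any gap and the z_c terms cancel.
Column A: 36.1×2.89 + (z_c − 36.1)×3.24
Column B: 1.77×0 + 2.29×1.03 + 5.96×ρ + (z_c − 1.77 − 8.25)×3.24
The z_c×3.24 term appears on both sides and cancels. Collect the known terms of each column as K = Σ(ρt)_known − 3.24 × (depth of known layers): K_A = 104.329 − 3.24×36.1 = −12.635; K_B = 2.3587 − 3.24×(1.77 + 8.25) = −30.1061.
Balance: K_A = K_B + 5.96×ρ, so ρ = (K_A − K_B)/5.96 = 17.4711/5.96 = 2.93 g cm⁻³.

2.93 g cm⁻³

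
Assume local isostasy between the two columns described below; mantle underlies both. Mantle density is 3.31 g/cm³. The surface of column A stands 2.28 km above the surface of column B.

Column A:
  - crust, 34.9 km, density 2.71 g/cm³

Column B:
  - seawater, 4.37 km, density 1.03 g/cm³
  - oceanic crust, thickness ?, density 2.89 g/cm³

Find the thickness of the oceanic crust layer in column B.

Take the compensation level at the base of the deeper column (depth z_c below the surface of column A) and equate Σ ρ_i t_i down to z_c; mantle fills any gap and the z_c terms cancel.
Column A: 34.9×2.71 + (z_c − 34.9)×3.31
Column B: 2.28×0 + 4.37×1.03 + x×2.89 + (z_c − 2.28 − 4.37 − x)×3.31
The z_c×3.31 term appears on both sides and cancels. Collect the known terms of each column as K = Σ(ρt)_known − 3.31 × (depth of known layers): K_A = 94.579 − 3.31×34.9 = −20.94; K_B = 4.5011 − 3.31×(2.28 + 4.37) = −17.5104.
Balance: K_A = K_B − x×(3.31 − 2.89), so x = (K_B − K_A)/(3.31 − 2.89) = 3.4296/0.42 = 8.17 km.

8.17 km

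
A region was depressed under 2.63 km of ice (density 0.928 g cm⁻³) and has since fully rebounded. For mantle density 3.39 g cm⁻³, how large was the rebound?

Removing the load lets mantle flow back in; uplift u satisfies ρ_ice t = ρ_m u.
u = t ρ_ice/ρ_m = 2.63 km × 0.928/3.39 = 0.72 km.

0.72 km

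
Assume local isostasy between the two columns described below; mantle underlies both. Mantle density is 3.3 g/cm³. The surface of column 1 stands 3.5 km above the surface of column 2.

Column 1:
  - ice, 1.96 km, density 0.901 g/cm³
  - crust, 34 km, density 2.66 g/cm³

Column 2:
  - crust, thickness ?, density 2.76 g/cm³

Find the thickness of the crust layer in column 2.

Take the compensation level at the base of the deeper column (depth z_c below the surface of column 1) and equate Σ ρ_i t_i down to z_c; mantle fills any gap and the z_c terms cancel.
Column 1: 1.96×0.901 + 34×2.66 + (z_c − 35.96)×3.3
Column 2: 3.5×0 + x×2.76 + (z_c − 3.5 − 0 − x)×3.3
The z_c×3.3 term appears on both sides and cancels. Collect the known terms of each column as K = Σ(ρt)_known − 3.3 × (depth of known layers): K_1 = 92.20596 − 3.3×35.96 = −26.46204; K_2 = 0 − 3.3×(3.5 + 0) = −11.55.
Balance: K_1 = K_2 − x×(3.3 − 2.76), so x = (K_2 − K_1)/(3.3 − 2.76) = 14.912/0.54 = 27.6 km.

27.6 km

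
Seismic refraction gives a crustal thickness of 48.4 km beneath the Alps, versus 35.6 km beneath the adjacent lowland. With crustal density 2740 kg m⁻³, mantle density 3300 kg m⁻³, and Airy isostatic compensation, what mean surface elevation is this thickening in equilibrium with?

Excess crust Δ = 48.4 km − 35.6 km = 12.8 km, split between elevation h and root r with h + r = Δ.
Airy balance ρ_c h = (ρ_m − ρ_c) r gives r = h ρ_c/(ρ_m − ρ_c), so h (1 + ρ_c/(ρ_m − ρ_c)) = Δ, i.e. h = Δ (ρ_m − ρ_c)/ρ_m.
h = 12.8 km × 560/3300 = 2.17 km.

2.17 km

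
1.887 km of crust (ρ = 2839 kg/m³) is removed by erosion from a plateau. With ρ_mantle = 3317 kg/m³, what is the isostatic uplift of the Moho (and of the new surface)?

1.62 km

Unloading: uplift u = e ρ_c/ρ_m = 1.887 km × 2839/3317 = 1.62 km.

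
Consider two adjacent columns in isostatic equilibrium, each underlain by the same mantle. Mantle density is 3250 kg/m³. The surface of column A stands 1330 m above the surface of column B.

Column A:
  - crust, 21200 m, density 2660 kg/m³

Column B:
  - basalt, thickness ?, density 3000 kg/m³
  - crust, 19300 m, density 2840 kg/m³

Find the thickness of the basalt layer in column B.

Take the compensation level at the base of the deeper column (depth z_c below the surface of column A) and equate Σ ρ_i t_i down to z_c; mantle fills any gap and the z_c terms cancel.
Column A: 21200×2660 + (z_c − 21200)×3250
Column B: 1330×0 + x×3000 + 19300×2840 + (z_c − 1330 − 19300 − x)×3250
The z_c×3250 term appears on both sides and cancels. Collect the known terms of each column as K = Σ(ρt)_known − 3250 × (depth of known layers): K_A = 56392000 − 3250×21200 = −12508000; K_B = 54812000 − 3250×(1330 + 19300) = −12235500.
Balance: K_A = K_B − x×(3250 − 3000), so x = (K_B − K_A)/(3250 − 3000) = 272500/250 = 1090 m.

1090 m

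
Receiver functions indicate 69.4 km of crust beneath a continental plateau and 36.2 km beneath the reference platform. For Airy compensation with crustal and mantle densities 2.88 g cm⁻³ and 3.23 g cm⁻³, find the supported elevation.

3.6 km

Excess crust Δ = 69.4 km − 36.2 km = 33.2 km, split between elevation h and root r with h + r = Δ.
Airy balance ρ_c h = (ρ_m − ρ_c) r gives r = h ρ_c/(ρ_m − ρ_c), so h (1 + ρ_c/(ρ_m − ρ_c)) = Δ, i.e. h = Δ (ρ_m − ρ_c)/ρ_m.
h = 33.2 km × 0.35/3.23 = 3.6 km.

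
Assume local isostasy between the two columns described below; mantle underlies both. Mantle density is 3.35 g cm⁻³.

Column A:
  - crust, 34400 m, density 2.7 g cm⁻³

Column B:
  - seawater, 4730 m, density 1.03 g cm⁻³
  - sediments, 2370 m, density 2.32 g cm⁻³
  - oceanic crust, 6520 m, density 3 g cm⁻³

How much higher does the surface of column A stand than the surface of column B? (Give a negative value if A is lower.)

For any compensation level in the mantle, the mantle terms cancel and isostasy reduces to e = (Σt_A − Σt_B) − (Σ(ρt)_A − Σ(ρt)_B) / ρ_m.
Σt_A = 34400 m; Σt_B = 13620 m; Σ(ρt)_A = 92880; Σ(ρt)_B = 29930.3 (in m·g cm⁻³).
e = (34400 − 13620) − (92880 − 29930.3) / 3.35 = 1990 m.

1990 m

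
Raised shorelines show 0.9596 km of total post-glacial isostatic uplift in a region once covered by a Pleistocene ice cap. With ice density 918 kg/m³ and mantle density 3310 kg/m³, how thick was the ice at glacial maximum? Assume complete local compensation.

u = t ρ_ice/ρ_m → t = u ρ_m/ρ_ice = 0.9596 km × 3310/918 = 3.46 km.

3.46 km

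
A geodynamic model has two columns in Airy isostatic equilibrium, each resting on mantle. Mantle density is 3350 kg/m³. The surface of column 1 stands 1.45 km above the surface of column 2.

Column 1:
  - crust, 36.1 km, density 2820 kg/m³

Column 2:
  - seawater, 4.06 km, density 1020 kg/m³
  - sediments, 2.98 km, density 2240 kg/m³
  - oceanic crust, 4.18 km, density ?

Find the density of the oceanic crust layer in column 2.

Take the compensation level at the base of the deeper column (depth z_c below the surface of column 1) and equate Σ ρ_i t_i down to z_c; mantle fills any gap and the z_c terms cancel.
Column 1: 36.1×2820 + (z_c − 36.1)×3350
Column 2: 1.45×0 + 4.06×1020 + 2.98×2240 + 4.18×ρ + (z_c − 1.45 − 11.22)×3350
The z_c×3350 term appears on both sides and cancels. Collect the known terms of each column as K = Σ(ρt)_known − 3350 × (depth of known layers): K_1 = 101802 − 3350×36.1 = −19133; K_2 = 10816.4 − 3350×(1.45 + 11.22) = −31628.1.
Balance: K_1 = K_2 + 4.18×ρ, so ρ = (K_1 − K_2)/4.18 = 12495.1/4.18 = 2990 kg/m³.

2990 kg/m³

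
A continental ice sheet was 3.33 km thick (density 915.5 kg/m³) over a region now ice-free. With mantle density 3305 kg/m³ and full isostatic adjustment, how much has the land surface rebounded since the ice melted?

0.922 km

Removing the load lets mantle flow back in; uplift u satisfies ρ_ice t = ρ_m u.
u = t ρ_ice/ρ_m = 3.33 km × 915.5/3305 = 0.922 km.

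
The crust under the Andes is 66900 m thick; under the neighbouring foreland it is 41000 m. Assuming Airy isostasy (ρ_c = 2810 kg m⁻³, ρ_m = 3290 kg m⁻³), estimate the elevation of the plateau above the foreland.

Excess crust Δ = 66900 m − 41000 m = 25900 m, split between elevation h and root r with h + r = Δ.
Airy balance ρ_c h = (ρ_m − ρ_c) r gives r = h ρ_c/(ρ_m − ρ_c), so h (1 + ρ_c/(ρ_m − ρ_c)) = Δ, i.e. h = Δ (ρ_m − ρ_c)/ρ_m.
h = 25900 m × 480/3290 = 3780 m.

3780 m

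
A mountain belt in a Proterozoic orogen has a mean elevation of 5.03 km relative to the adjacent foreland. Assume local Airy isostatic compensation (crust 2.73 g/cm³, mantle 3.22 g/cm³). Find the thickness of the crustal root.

28 km

Isostatic balance requires: the weight of the topography is balanced by the buoyancy of the root, ρ_c h = (ρ_m − ρ_c) r.
r = h · ρ_c / (ρ_m − ρ_c) = 5.03 km × 2.73 / (3.22 − 2.73) = 28 km.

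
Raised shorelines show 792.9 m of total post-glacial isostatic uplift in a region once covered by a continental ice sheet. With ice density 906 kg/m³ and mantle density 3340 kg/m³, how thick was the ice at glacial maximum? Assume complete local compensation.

u = t ρ_ice/ρ_m → t = u ρ_m/ρ_ice = 792.9 m × 3340/906 = 2920 m.

2920 m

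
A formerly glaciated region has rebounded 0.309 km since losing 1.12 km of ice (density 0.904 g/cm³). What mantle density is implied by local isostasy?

ρ_m = ρ_ice t / u = 0.904 × 1.12 km/0.309 km = 3.28 g/cm³.

3.28 g/cm³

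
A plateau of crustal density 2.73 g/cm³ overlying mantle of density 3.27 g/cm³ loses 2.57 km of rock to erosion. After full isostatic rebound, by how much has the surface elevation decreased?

Rebound u = e ρ_c/ρ_m = 2.57 km × 2.73/3.27 = 2.146 km.
Net surface drop = e − u = 2.57 km − 2.146 km = e (ρ_m − ρ_c)/ρ_m = 0.424 km.

0.424 km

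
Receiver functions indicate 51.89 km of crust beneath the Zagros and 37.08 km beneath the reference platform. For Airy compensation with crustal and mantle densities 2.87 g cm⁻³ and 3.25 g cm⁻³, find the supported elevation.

Excess crust Δ = 51.89 km − 37.08 km = 14.81 km, split between elevation h and root r with h + r = Δ.
Airy balance ρ_c h = (ρ_m − ρ_c) r gives r = h ρ_c/(ρ_m − ρ_c), so h (1 + ρ_c/(ρ_m − ρ_c)) = Δ, i.e. h = Δ (ρ_m − ρ_c)/ρ_m.
h = 14.81 km × 0.38/3.25 = 1.73 km.

1.73 km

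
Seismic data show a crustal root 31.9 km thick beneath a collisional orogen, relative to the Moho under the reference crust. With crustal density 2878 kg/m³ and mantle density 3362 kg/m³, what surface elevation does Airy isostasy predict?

Balancing pressure at the compensation depth: ρ_c h = (ρ_m − ρ_c) r.
h = r (ρ_m − ρ_c) / ρ_c = 31.9 km × (3362 − 2878) / 2878 = 5.36 km.

5.36 km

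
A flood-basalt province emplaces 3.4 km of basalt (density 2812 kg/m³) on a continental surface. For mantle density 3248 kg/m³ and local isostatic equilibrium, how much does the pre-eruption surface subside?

Subaerial loading: s = t ρ_load / ρ_m.
s = 3.4 km × 2812/3248 = 2.94 km.

2.94 km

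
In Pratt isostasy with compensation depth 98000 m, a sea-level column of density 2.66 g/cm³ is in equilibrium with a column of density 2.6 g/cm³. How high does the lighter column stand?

2260 m

ρ_ref D = ρ (D + h) → h = D (ρ_ref − ρ)/ρ.
h = 98000 m × (2.66 − 2.6)/2.6 = 2260 m.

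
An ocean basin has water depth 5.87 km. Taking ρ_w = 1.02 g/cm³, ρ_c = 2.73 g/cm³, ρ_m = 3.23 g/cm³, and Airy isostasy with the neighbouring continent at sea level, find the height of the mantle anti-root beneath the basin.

In Airy isostatic equilibrium: replacing crust with seawater at the top is compensated by replacing crust with mantle at the base: d (ρ_c − ρ_w) = a (ρ_m − ρ_c).
a = d (ρ_c − ρ_w)/(ρ_m − ρ_c) = 5.87 km × 1.71/0.5 = 20.1 km.

20.1 km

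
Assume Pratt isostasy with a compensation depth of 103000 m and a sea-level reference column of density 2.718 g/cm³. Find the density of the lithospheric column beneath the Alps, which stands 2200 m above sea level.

2.66 g/cm³

Pratt balance: ρ_ref D = ρ (D + h).
ρ = ρ_ref D/(D + h) = 2.718 × 103000 m/(103000 m + 2200 m) = 2.66 g/cm³.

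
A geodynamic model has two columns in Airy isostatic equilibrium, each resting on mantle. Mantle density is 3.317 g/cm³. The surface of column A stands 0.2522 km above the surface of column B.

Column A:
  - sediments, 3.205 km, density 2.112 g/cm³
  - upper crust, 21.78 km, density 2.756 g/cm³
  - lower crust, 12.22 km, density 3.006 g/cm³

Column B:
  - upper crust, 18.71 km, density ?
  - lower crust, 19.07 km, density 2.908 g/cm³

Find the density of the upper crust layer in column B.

Take the compensation level at the base of the deeper column (depth z_c below the surface of column A) and equate Σ ρ_i t_i down to z_c; mantle fills any gap and the z_c terms cancel.
Column A: 3.205×2.112 + 21.78×2.756 + 12.22×3.006 + (z_c − 37.205)×3.317
Column B: 0.2522×0 + 18.71×ρ + 19.07×2.908 + (z_c − 0.2522 − 37.78)×3.317
The z_c×3.317 term appears on both sides and cancels. Collect the known terms of each column as K = Σ(ρt)_known − 3.317 × (depth of known layers): K_A = 103.52796 − 3.317×37.205 = −19.881025; K_B = 55.45556 − 3.317×(0.2522 + 37.78) = −70.6972474.
Balance: K_A = K_B + 18.71×ρ, so ρ = (K_A − K_B)/18.71 = 50.8162/18.71 = 2.72 g/cm³.

2.72 g/cm³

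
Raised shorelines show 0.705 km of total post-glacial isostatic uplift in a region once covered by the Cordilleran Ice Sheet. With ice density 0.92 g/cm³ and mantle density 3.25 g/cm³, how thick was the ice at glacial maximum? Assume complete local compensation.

2.49 km

u = t ρ_ice/ρ_m → t = u ρ_m/ρ_ice = 0.705 km × 3.25/0.92 = 2.49 km.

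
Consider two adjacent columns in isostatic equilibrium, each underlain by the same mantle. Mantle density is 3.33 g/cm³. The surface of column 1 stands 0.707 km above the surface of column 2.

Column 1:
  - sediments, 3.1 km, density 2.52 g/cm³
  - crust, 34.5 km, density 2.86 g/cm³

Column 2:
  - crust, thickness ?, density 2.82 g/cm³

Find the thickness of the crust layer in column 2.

32.1 km

Take the compensation level at the base of the deeper column (depth z_c below the surface of column 1) and equate Σ ρ_i t_i down to z_c; mantle fills any gap and the z_c terms cancel.
Column 1: 3.1×2.52 + 34.5×2.86 + (z_c − 37.6)×3.33
Column 2: 0.707×0 + x×2.82 + (z_c − 0.707 − 0 − x)×3.33
The z_c×3.33 term appears on both sides and cancels. Collect the known terms of each column as K = Σ(ρt)_known − 3.33 × (depth of known layers): K_1 = 106.482 − 3.33×37.6 = −18.726; K_2 = 0 − 3.33×(0.707 + 0) = −2.35431.
Balance: K_1 = K_2 − x×(3.33 − 2.82), so x = (K_2 − K_1)/(3.33 − 2.82) = 16.3717/0.51 = 32.1 km.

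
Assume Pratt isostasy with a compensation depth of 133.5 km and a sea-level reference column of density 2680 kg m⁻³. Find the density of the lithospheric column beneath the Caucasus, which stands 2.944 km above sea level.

2620 kg m⁻³

Pratt balance: ρ_ref D = ρ (D + h).
ρ = ρ_ref D/(D + h) = 2680 × 133.5 km/(133.5 km + 2.944 km) = 2620 kg m⁻³.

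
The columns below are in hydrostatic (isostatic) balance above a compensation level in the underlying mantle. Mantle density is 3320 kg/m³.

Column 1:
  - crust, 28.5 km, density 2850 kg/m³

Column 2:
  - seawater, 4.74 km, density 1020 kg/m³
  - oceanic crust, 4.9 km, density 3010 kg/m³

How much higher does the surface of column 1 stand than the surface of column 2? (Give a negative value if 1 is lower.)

For any compensation level in the mantle, the mantle terms cancel and isostasy reduces to e = (Σt_1 − Σt_2) − (Σ(ρt)_1 − Σ(ρt)_2) / ρ_m.
Σt_1 = 28.5 km; Σt_2 = 9.64 km; Σ(ρt)_1 = 81225; Σ(ρt)_2 = 19583.8 (in km·kg/m³).
e = (28.5 − 9.64) − (81225 − 19583.8) / 3320 = 0.293 km.

0.293 km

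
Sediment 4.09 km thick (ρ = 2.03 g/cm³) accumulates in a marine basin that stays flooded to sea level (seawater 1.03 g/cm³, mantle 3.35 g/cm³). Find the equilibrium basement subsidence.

Submarine loading: the sediment displaces seawater, and the subsidence is in turn flooded, so s (ρ_m − ρ_w) = t (ρ_sed − ρ_w).
s = 4.09 km × (2.03 − 1.03) / (3.35 − 1.03) = 1.76 km.

1.76 km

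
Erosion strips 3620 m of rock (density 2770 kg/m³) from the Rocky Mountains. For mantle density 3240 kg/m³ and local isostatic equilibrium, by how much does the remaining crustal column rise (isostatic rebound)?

Unloading: uplift u = e ρ_c/ρ_m = 3620 m × 2770/3240 = 3090 m.

3090 m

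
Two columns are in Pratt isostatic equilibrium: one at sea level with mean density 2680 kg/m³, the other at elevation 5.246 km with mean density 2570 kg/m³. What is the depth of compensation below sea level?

ρ_ref D = ρ (D + h) → D (ρ_ref − ρ) = ρ h.
D = ρ h/(ρ_ref − ρ) = 2570 × 5.246 km/(2680 − 2570) = 123 km.

123 km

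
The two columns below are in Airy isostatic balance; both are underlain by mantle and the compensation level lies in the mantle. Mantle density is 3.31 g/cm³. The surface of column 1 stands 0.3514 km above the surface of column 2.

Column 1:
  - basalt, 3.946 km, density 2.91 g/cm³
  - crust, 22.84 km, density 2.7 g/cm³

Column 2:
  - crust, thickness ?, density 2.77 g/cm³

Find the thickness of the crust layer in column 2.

Take the compensation level at the base of the deeper column (depth z_c below the surface of column 1) and equate Σ ρ_i t_i down to z_c; mantle fills any gap and the z_c terms cancel.
Column 1: 3.946×2.91 + 22.84×2.7 + (z_c − 26.786)×3.31
Column 2: 0.3514×0 + x×2.77 + (z_c − 0.3514 − 0 − x)×3.31
The z_c×3.31 term appears on both sides and cancels. Collect the known terms of each column as K = Σ(ρt)_known − 3.31 × (depth of known layers): K_1 = 73.15086 − 3.31×26.786 = −15.5108; K_2 = 0 − 3.31×(0.3514 + 0) = −1.163134.
Balance: K_1 = K_2 − x×(3.31 − 2.77), so x = (K_2 − K_1)/(3.31 − 2.77) = 14.3477/0.54 = 26.6 km.

26.6 km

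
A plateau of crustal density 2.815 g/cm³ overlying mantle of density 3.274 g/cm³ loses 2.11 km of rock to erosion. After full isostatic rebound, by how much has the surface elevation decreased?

0.296 km

Rebound u = e ρ_c/ρ_m = 2.11 km × 2.815/3.274 = 1.814 km.
Net surface drop = e − u = 2.11 km − 1.814 km = e (ρ_m − ρ_c)/ρ_m = 0.296 km.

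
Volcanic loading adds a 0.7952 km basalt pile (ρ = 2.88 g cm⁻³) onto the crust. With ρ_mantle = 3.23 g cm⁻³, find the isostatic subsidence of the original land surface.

Subaerial loading: s = t ρ_load / ρ_m.
s = 0.7952 km × 2.88/3.23 = 0.709 km.

0.709 km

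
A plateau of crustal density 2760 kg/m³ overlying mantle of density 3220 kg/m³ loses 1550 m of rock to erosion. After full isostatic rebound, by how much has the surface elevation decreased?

Rebound u = e ρ_c/ρ_m = 1550 m × 2760/3220 = 1329 m.
Net surface drop = e − u = 1550 m − 1329 m = e (ρ_m − ρ_c)/ρ_m = 221 m.

221 m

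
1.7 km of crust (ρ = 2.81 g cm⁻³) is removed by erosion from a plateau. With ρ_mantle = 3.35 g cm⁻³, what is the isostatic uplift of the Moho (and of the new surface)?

Unloading: uplift u = e ρ_c/ρ_m = 1.7 km × 2.81/3.35 = 1.43 km.

1.43 km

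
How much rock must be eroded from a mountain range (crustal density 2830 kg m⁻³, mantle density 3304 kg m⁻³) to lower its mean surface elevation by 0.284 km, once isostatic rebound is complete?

1.98 km

Net drop Δ = e − u = e − e ρ_c/ρ_m = e (ρ_m − ρ_c)/ρ_m.
e = Δ ρ_m/(ρ_m − ρ_c) = 0.284 km × 3304/474 = 1.98 km.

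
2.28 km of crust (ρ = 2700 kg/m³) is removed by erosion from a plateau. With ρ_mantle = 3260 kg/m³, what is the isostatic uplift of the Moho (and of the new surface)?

1.89 km

Unloading: uplift u = e ρ_c/ρ_m = 2.28 km × 2700/3260 = 1.89 km.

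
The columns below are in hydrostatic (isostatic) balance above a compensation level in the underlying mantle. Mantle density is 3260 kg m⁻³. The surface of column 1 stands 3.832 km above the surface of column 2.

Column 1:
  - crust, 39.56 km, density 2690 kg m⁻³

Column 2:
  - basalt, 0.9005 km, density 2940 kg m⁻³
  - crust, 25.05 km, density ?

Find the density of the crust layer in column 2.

2870 kg m⁻³

Take the compensation level at the base of the deeper column (depth z_c below the surface of column 1) and equate Σ ρ_i t_i down to z_c; mantle fills any gap and the z_c terms cancel.
Column 1: 39.56×2690 + (z_c − 39.56)×3260
Column 2: 3.832×0 + 0.9005×2940 + 25.05×ρ + (z_c − 3.832 − 25.9505)×3260
The z_c×3260 term appears on both sides and cancels. Collect the known terms of each column as K = Σ(ρt)_known − 3260 × (depth of known layers): K_1 = 106416.4 − 3260×39.56 = −22549.2; K_2 = 2647.47 − 3260×(3.832 + 25.9505) = −94443.48.
Balance: K_1 = K_2 + 25.05×ρ, so ρ = (K_1 − K_2)/25.05 = 71894.3/25.05 = 2870 kg m⁻³.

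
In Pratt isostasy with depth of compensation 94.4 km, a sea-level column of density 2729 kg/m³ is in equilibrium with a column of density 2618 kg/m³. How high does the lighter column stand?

ρ_ref D = ρ (D + h) → h = D (ρ_ref − ρ)/ρ.
h = 94.4 km × (2729 − 2618)/2618 = 4 km.

4 km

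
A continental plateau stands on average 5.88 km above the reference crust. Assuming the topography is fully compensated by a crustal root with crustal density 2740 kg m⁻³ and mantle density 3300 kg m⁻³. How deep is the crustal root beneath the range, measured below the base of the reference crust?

Isostatic balance requires: the weight of the topography is balanced by the buoyancy of the root, ρ_c h = (ρ_m − ρ_c) r.
r = h · ρ_c / (ρ_m − ρ_c) = 5.88 km × 2740 / (3300 − 2740) = 28.8 km.

28.8 km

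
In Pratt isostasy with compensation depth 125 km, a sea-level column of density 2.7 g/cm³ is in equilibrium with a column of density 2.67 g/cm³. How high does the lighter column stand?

ρ_ref D = ρ (D + h) → h = D (ρ_ref − ρ)/ρ.
h = 125 km × (2.7 − 2.67)/2.67 = 1.4 km.

1.4 km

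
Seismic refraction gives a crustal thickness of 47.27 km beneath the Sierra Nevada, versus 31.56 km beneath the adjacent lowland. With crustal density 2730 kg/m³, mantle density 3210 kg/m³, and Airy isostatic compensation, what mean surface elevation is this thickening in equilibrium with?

Excess crust Δ = 47.27 km − 31.56 km = 15.71 km, split between elevation h and root r with h + r = Δ.
Airy balance ρ_c h = (ρ_m − ρ_c) r gives r = h ρ_c/(ρ_m − ρ_c), so h (1 + ρ_c/(ρ_m − ρ_c)) = Δ, i.e. h = Δ (ρ_m − ρ_c)/ρ_m.
h = 15.71 km × 480/3210 = 2.35 km.

2.35 km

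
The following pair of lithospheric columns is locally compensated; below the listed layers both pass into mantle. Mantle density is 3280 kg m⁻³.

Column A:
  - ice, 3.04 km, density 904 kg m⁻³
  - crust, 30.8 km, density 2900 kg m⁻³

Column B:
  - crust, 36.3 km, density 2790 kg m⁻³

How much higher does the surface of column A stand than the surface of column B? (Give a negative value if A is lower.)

For any compensation level in the mantle, the mantle terms cancel and isostasy reduces to e = (Σt_A − Σt_B) − (Σ(ρt)_A − Σ(ρt)_B) / ρ_m.
Σt_A = 33.84 km; Σt_B = 36.3 km; Σ(ρt)_A = 92068.16; Σ(ρt)_B = 101277 (in km·kg m⁻³).
e = (33.84 − 36.3) − (92068.16 − 101277) / 3280 = 0.348 km.

0.348 km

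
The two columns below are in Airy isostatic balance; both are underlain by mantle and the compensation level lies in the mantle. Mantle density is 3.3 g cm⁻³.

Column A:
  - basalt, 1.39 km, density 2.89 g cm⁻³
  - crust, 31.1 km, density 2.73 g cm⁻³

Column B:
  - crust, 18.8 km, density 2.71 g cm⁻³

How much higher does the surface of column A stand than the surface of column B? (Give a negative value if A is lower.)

For any compensation level in the mantle, the mantle terms cancel and isostasy reduces to e = (Σt_A − Σt_B) − (Σ(ρt)_A − Σ(ρt)_B) / ρ_m.
Σt_A = 32.49 km; Σt_B = 18.8 km; Σ(ρt)_A = 88.9201; Σ(ρt)_B = 50.948 (in km·g cm⁻³).
e = (32.49 − 18.8) − (88.9201 − 50.948) / 3.3 = 2.18 km.

2.18 km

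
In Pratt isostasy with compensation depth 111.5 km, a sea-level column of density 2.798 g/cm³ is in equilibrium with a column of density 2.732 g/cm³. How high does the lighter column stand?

ρ_ref D = ρ (D + h) → h = D (ρ_ref − ρ)/ρ.
h = 111.5 km × (2.798 − 2.732)/2.732 = 2.69 km.

2.69 km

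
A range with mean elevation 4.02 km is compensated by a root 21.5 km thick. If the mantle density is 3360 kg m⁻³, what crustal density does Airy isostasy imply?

ρ_c h = (ρ_m − ρ_c) r → ρ_c (h + r) = ρ_m r → ρ_c = ρ_m r / (h + r).
ρ_c = 3360 × 21.5 km / (4.02 km + 21.5 km) = 2830 kg m⁻³.

2830 kg m⁻³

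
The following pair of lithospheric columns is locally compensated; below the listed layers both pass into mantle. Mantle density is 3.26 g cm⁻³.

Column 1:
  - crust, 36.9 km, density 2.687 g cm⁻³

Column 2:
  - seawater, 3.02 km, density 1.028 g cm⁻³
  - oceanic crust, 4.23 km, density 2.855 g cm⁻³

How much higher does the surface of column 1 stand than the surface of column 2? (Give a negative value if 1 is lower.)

For any compensation level in the mantle, the mantle terms cancel and isostasy reduces to e = (Σt_1 − Σt_2) − (Σ(ρt)_1 − Σ(ρt)_2) / ρ_m.
Σt_1 = 36.9 km; Σt_2 = 7.25 km; Σ(ρt)_1 = 99.1503; Σ(ρt)_2 = 15.18121 (in km·g cm⁻³).
e = (36.9 − 7.25) − (99.1503 − 15.18121) / 3.26 = 3.89 km.

3.89 km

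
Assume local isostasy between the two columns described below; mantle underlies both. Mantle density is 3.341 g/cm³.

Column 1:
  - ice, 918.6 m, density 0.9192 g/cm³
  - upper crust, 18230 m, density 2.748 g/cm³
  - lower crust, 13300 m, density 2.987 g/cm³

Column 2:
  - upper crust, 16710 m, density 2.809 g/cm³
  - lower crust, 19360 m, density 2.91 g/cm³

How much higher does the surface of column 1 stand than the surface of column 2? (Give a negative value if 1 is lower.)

For any compensation level in the mantle, the mantle terms cancel and isostasy reduces to e = (Σt_1 − Σt_2) − (Σ(ρt)_1 − Σ(ρt)_2) / ρ_m.
Σt_1 = 32448.6 m; Σt_2 = 36070 m; Σ(ρt)_1 = 90667.5171; Σ(ρt)_2 = 103275.99 (in m·g/cm³).
e = (32448.6 − 36070) − (90667.5171 − 103275.99) / 3.341 = 152 m.

152 m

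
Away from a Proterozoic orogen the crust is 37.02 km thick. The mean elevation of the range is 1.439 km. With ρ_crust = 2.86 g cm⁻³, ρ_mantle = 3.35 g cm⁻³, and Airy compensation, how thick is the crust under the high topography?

Root depth r = h ρ_c / (ρ_m − ρ_c) = 1.439 km × 2.86 / 0.49 = 8.399 km.
Total thickness = T + h + r = 37.02 km + 1.439 km + 8.399 km = 46.9 km.

46.9 km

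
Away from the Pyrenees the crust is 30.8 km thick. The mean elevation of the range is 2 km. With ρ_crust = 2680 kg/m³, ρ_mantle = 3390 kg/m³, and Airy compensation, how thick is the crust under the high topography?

Root depth r = h ρ_c / (ρ_m − ρ_c) = 2 km × 2680 / 710 = 7.549 km.
Total thickness = T + h + r = 30.8 km + 2 km + 7.549 km = 40.3 km.

40.3 km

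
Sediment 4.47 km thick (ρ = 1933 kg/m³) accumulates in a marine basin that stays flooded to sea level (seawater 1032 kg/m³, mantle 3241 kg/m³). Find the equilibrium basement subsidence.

Submarine loading: the sediment displaces seawater, and the subsidence is in turn flooded, so s (ρ_m − ρ_w) = t (ρ_sed − ρ_w).
s = 4.47 km × (1933 − 1032) / (3241 − 1032) = 1.82 km.

1.82 km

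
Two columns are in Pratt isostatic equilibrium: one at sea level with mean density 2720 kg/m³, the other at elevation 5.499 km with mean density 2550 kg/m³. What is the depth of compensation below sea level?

ρ_ref D = ρ (D + h) → D (ρ_ref − ρ) = ρ h.
D = ρ h/(ρ_ref − ρ) = 2550 × 5.499 km/(2720 − 2550) = 82.5 km.

82.5 km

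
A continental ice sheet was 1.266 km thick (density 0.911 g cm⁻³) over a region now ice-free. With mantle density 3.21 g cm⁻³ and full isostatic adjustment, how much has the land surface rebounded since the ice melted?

Removing the load lets mantle flow back in; uplift u satisfies ρ_ice t = ρ_m u.
u = t ρ_ice/ρ_m = 1.266 km × 0.911/3.21 = 0.359 km.

0.359 km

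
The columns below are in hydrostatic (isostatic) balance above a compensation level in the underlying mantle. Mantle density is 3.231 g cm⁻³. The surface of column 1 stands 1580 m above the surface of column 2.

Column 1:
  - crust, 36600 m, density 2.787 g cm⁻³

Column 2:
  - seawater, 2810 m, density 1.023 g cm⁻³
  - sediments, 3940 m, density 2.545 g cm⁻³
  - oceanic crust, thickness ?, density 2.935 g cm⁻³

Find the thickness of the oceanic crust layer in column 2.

Take the compensation level at the base of the deeper column (depth z_c below the surface of column 1) and equate Σ ρ_i t_i down to z_c; mantle fills any gap and the z_c terms cancel.
Column 1: 36600×2.787 + (z_c − 36600)×3.231
Column 2: 1580×0 + 2810×1.023 + 3940×2.545 + x×2.935 + (z_c − 1580 − 6750 − x)×3.231
The z_c×3.231 term appears on both sides and cancels. Collect the known terms of each column as K = Σ(ρt)_known − 3.231 × (depth of known layers): K_1 = 102004.2 − 3.231×36600 = −16250.4; K_2 = 12901.93 − 3.231×(1580 + 6750) = −14012.3.
Balance: K_1 = K_2 − x×(3.231 − 2.935), so x = (K_2 − K_1)/(3.231 − 2.935) = 2238.1/0.296 = 7560 m.

7560 m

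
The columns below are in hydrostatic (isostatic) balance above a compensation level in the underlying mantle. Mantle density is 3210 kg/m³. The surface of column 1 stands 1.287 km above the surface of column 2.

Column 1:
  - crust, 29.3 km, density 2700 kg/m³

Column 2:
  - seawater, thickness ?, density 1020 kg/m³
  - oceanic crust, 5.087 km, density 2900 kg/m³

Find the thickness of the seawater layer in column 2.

4.22 km

Take the compensation level at the base of the deeper column (depth z_c below the surface of column 1) and equate Σ ρ_i t_i down to z_c; mantle fills any gap and the z_c terms cancel.
Column 1: 29.3×2700 + (z_c − 29.3)×3210
Column 2: 1.287×0 + x×1020 + 5.087×2900 + (z_c − 1.287 − 5.087 − x)×3210
The z_c×3210 term appears on both sides and cancels. Collect the known terms of each column as K = Σ(ρt)_known − 3210 × (depth of known layers): K_1 = 79110 − 3210×29.3 = −14943; K_2 = 14752.3 − 3210×(1.287 + 5.087) = −5708.24.
Balance: K_1 = K_2 − x×(3210 − 1020), so x = (K_2 − K_1)/(3210 − 1020) = 9234.76/2190 = 4.22 km.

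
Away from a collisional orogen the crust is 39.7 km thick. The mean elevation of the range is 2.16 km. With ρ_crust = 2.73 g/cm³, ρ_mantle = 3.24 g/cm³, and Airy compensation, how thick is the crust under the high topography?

Root depth r = h ρ_c / (ρ_m − ρ_c) = 2.16 km × 2.73 / 0.51 = 11.56 km.
Total thickness = T + h + r = 39.7 km + 2.16 km + 11.56 km = 53.4 km.

53.4 km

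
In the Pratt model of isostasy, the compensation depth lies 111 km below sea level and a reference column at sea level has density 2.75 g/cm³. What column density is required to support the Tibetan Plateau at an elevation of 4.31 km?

2.65 g/cm³

Pratt balance: ρ_ref D = ρ (D + h).
ρ = ρ_ref D/(D + h) = 2.75 × 111 km/(111 km + 4.31 km) = 2.65 g/cm³.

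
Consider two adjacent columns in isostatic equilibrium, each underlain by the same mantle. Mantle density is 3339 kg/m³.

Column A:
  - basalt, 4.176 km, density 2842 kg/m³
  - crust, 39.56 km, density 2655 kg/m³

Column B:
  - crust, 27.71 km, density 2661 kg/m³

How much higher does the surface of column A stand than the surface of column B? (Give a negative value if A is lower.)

3.1 km

For any compensation level in the mantle, the mantle terms cancel and isostasy reduces to e = (Σt_A − Σt_B) − (Σ(ρt)_A − Σ(ρt)_B) / ρ_m.
Σt_A = 43.736 km; Σt_B = 27.71 km; Σ(ρt)_A = 116899.992; Σ(ρt)_B = 73736.31 (in km·kg/m³).
e = (43.736 − 27.71) − (116899.992 − 73736.31) / 3339 = 3.1 km.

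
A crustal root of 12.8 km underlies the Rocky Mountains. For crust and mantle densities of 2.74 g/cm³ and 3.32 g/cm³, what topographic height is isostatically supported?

Isostatic balance requires: ρ_c h = (ρ_m − ρ_c) r.
h = r (ρ_m − ρ_c) / ρ_c = 12.8 km × (3.32 − 2.74) / 2.74 = 2.71 km.

2.71 km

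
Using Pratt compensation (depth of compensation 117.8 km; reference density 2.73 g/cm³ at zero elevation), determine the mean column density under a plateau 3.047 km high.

Pratt balance: ρ_ref D = ρ (D + h).
ρ = ρ_ref D/(D + h) = 2.73 × 117.8 km/(117.8 km + 3.047 km) = 2.66 g/cm³.

2.66 g/cm³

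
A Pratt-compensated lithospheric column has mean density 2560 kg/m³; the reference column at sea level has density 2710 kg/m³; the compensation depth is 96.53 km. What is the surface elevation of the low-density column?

ρ_ref D = ρ (D + h) → h = D (ρ_ref − ρ)/ρ.
h = 96.53 km × (2710 − 2560)/2560 = 5.66 km.

5.66 km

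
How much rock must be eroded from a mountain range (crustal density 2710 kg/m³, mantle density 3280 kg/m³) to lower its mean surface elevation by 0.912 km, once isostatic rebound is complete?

5.25 km

Net drop Δ = e − u = e − e ρ_c/ρ_m = e (ρ_m − ρ_c)/ρ_m.
e = Δ ρ_m/(ρ_m − ρ_c) = 0.912 km × 3280/570 = 5.25 km.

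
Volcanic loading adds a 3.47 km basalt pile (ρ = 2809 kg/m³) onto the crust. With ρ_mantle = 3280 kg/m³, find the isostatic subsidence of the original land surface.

2.97 km

Subaerial loading: s = t ρ_load / ρ_m.
s = 3.47 km × 2809/3280 = 2.97 km.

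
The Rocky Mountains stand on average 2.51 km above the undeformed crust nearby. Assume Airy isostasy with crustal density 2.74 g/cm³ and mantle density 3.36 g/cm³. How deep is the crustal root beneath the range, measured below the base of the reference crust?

Balancing pressure at the compensation depth: the weight of the topography is balanced by the buoyancy of the root, ρ_c h = (ρ_m − ρ_c) r.
r = h · ρ_c / (ρ_m − ρ_c) = 2.51 km × 2.74 / (3.36 − 2.74) = 11.1 km.

11.1 km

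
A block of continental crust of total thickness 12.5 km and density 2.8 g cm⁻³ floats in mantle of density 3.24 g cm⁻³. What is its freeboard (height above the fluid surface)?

1.7 km

Floating equilibrium: submerged depth d = t ρ_obj/ρ_fluid = 12.5 km × 2.8/3.24 = 10.8 km.
Freeboard = t − d = 12.5 km − 10.8 km = 1.7 km.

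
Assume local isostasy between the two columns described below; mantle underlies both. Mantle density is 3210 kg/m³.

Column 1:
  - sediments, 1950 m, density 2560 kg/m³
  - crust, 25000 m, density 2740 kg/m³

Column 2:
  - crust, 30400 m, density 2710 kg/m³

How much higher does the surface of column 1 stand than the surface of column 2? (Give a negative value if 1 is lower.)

For any compensation level in the mantle, the mantle terms cancel and isostasy reduces to e = (Σt_1 − Σt_2) − (Σ(ρt)_1 − Σ(ρt)_2) / ρ_m.
Σt_1 = 26950 m; Σt_2 = 30400 m; Σ(ρt)_1 = 73492000; Σ(ρt)_2 = 82384000 (in m·kg/m³).
e = (26950 − 30400) − (73492000 − 82384000) / 3210 = −680 m.

−680 m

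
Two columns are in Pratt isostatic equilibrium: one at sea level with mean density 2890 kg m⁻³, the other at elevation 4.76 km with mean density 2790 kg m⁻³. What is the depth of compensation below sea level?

133 km

ρ_ref D = ρ (D + h) → D (ρ_ref − ρ) = ρ h.
D = ρ h/(ρ_ref − ρ) = 2790 × 4.76 km/(2890 − 2790) = 133 km.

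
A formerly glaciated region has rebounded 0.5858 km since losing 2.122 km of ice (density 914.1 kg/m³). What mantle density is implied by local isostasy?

3310 kg/m³

ρ_m = ρ_ice t / u = 914.1 × 2.122 km/0.5858 km = 3310 kg/m³.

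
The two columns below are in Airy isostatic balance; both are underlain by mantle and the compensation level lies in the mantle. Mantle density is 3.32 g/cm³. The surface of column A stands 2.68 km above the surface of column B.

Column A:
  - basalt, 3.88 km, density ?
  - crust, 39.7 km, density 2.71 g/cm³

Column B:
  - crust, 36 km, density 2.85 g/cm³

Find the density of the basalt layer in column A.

Take the compensation level at the base of the deeper column (depth z_c below the surface of column A) and equate Σ ρ_i t_i down to z_c; mantle fills any gap and the z_c terms cancel.
Column A: 3.88×ρ + 39.7×2.71 + (z_c − 43.58)×3.32
Column B: 2.68×0 + 36×2.85 + (z_c − 2.68 − 36)×3.32
The z_c×3.32 term appears on both sides and cancels. Collect the known terms of each column as K = Σ(ρt)_known − 3.32 × (depth of known layers): K_A = 107.587 − 3.32×43.58 = −37.0986; K_B = 102.6 − 3.32×(2.68 + 36) = −25.8176.
Balance: K_A + 3.88×ρ = K_B, so ρ = (K_B − K_A)/3.88 = 11.281/3.88 = 2.91 g/cm³.

2.91 g/cm³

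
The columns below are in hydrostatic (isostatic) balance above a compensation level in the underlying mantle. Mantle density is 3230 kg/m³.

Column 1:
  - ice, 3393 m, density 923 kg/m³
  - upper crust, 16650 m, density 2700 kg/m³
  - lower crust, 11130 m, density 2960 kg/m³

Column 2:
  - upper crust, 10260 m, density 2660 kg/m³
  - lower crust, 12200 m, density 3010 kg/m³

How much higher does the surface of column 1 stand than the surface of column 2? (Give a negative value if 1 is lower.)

3440 m

For any compensation level in the mantle, the mantle terms cancel and isostasy reduces to e = (Σt_1 − Σt_2) − (Σ(ρt)_1 − Σ(ρt)_2) / ρ_m.
Σt_1 = 31173 m; Σt_2 = 22460 m; Σ(ρt)_1 = 81031539; Σ(ρt)_2 = 64013600 (in m·kg/m³).
e = (31173 − 22460) − (81031539 − 64013600) / 3230 = 3440 m.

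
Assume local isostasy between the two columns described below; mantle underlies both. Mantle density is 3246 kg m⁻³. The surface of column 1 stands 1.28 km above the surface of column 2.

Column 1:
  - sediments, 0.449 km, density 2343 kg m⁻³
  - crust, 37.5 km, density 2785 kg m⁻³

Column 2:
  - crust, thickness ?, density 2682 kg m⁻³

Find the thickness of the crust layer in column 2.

Take the compensation level at the base of the deeper column (depth z_c below the surface of column 1) and equate Σ ρ_i t_i down to z_c; mantle fills any gap and the z_c terms cancel.
Column 1: 0.449×2343 + 37.5×2785 + (z_c − 37.949)×3246
Column 2: 1.28×0 + x×2682 + (z_c − 1.28 − 0 − x)×3246
The z_c×3246 term appears on both sides and cancels. Collect the known terms of each column as K = Σ(ρt)_known − 3246 × (depth of known layers): K_1 = 105489.507 − 3246×37.949 = −17692.947; K_2 = 0 − 3246×(1.28 + 0) = −4154.88.
Balance: K_1 = K_2 − x×(3246 − 2682), so x = (K_2 − K_1)/(3246 − 2682) = 13538.1/564 = 24 km.

24 km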